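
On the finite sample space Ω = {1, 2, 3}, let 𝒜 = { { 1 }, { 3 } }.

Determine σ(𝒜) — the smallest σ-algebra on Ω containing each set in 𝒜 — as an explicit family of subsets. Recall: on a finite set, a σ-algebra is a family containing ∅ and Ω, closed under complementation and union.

σ(𝒜) (8 sets): { {}, { 1 }, { 2 }, { 3 }, { 1, 2 }, { 1, 3 }, { 2, 3 }, Ω }

Derivation:
Start: 𝒜 ∪ {∅, Ω} = { {}, { 1 }, { 3 }, Ω }.
Iteration 1: 3 new —
  { 1, 2 }  = { 3 }ᶜ
  { 1, 3 }  = { 3 } ∪ { 1 }
  { 2, 3 }  = { 1 }ᶜ
  (now 7)
Iteration 2 adds 1:
  { 2 }  = { 1, 3 }ᶜ
  (now 8)
Iteration 3: stable.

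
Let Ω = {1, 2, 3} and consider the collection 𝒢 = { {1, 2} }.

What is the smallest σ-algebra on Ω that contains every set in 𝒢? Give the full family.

|σ(𝒢)| = 4.  σ(𝒢) = { {}, {3}, {1, 2}, Ω }

Check:
Start: 𝒢 ∪ {∅, Ω} = { {}, {1, 2}, Ω }.
Round 1 adds 1:
  {3}  = {1, 2}ᶜ
  (now 4)
After Round 2 the family is unchanged; done.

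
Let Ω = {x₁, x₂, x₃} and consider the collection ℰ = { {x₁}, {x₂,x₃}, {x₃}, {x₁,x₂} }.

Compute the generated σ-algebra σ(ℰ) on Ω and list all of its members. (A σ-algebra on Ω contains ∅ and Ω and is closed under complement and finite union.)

Answer: σ(ℰ) = { {}, {x₁}, {x₂}, {x₃}, {x₁,x₂}, {x₁,x₃}, {x₂,x₃}, Ω }

Working:
Start: ℰ ∪ {∅, Ω} = { {}, {x₁}, {x₃}, {x₁,x₂}, {x₂,x₃}, Ω }.
Iteration 1: 1 new —
  {x₁,x₃}  = {x₃} ∪ {x₁}
  |family| = 7
Iteration 2: +1 →
  {x₂}  = {x₁,x₃}ᶜ
  |family| = 8
Iteration 3: closed — nothing new.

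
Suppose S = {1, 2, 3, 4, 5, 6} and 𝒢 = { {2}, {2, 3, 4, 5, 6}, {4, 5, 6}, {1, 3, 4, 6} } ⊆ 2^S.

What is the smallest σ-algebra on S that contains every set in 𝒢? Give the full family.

σ(𝒢) (32 sets): { ∅, {1}, {2}, {3}, {5}, {1, 2}, {1, 3}, {1, 5}, {2, 3}, {2, 5}, {3, 5}, {4, 6}, {1, 2, 3}, {1, 2, 5}, {1, 3, 5}, {1, 4, 6}, {2, 3, 5}, {2, 4, 6}, {3, 4, 6}, {4, 5, 6}, {1, 2, 3, 5}, {1, 2, 4, 6}, {1, 3, 4, 6}, {1, 4, 5, 6}, {2, 3, 4, 6}, {2, 4, 5, 6}, {3, 4, 5, 6}, {1, 2, 3, 4, 6}, {1, 2, 4, 5, 6}, {1, 3, 4, 5, 6}, {2, 3, 4, 5, 6}, S }

Derivation:
Take S₀ = 𝒢 ∪ {∅, S} = { ∅, {2}, {4, 5, 6}, {1, 3, 4, 6}, {2, 3, 4, 5, 6}, S }.
Pass 1 (6 new):
  {1}  = ᶜ of {2, 3, 4, 5, 6}
  {2, 5}  = ᶜ of {1, 3, 4, 6}
  {1, 2, 3}  = ᶜ of {4, 5, 6}
  {2, 4, 5, 6}  = {2} ∪ {4, 5, 6}
  {1, 2, 3, 4, 6}  = {1, 3, 4, 6} ∪ {2}
  {1, 3, 4, 5, 6}  = ᶜ of {2}
  |family| = 12
Pass 2 (7 new):
  {5}  = ᶜ of {1, 2, 3, 4, 6}
  {1, 2}  = {2} ∪ {1}
  {1, 3}  = ᶜ of {2, 4, 5, 6}
  {1, 2, 5}  = {2, 5} ∪ {1}
  {1, 2, 3, 5}  = {2, 5} ∪ {1, 2, 3}
  {1, 4, 5, 6}  = {4, 5, 6} ∪ {1}
  {1, 2, 4, 5, 6}  = {2, 4, 5, 6} ∪ {1}
  |family| = 19
Pass 3: +7 →
  {3}  = ᶜ of {1, 2, 4, 5, 6}
  {1, 5}  = {5} ∪ {1}
  {2, 3}  = ᶜ of {1, 4, 5, 6}
  {4, 6}  = ᶜ of {1, 2, 3, 5}
  {1, 3, 5}  = {1, 3} ∪ {5}
  {3, 4, 6}  = ᶜ of {1, 2, 5}
  {3, 4, 5, 6}  = ᶜ of {1, 2}
  |family| = 26
Pass 4 adds 6:
  {3, 5}  = {5} ∪ {3}
  {1, 4, 6}  = {4, 6} ∪ {1}
  {2, 3, 5}  = {2, 5} ∪ {3}
  {2, 4, 6}  = ᶜ of {1, 3, 5}
  {1, 2, 4, 6}  = {1, 2} ∪ {4, 6}
  {2, 3, 4, 6}  = ᶜ of {1, 5}
  |family| = 32
Pass 5: closed — nothing new.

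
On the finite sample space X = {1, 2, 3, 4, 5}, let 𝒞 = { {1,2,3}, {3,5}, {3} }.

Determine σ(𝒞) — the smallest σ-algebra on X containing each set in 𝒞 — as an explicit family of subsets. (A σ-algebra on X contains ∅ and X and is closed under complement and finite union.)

Begin from { {}, {3}, {3,5}, {1,2,3}, X } (that is, 𝒞 plus ∅ and X).
Iteration 1. New:
  {4,5}  = {1,2,3}ᶜ
  {1,2,4}  = {3,5}ᶜ
  {1,2,3,5}  = {1,2,3} ∪ {3,5}
  {1,2,4,5}  = {3}ᶜ
Iteration 2: +3 →
  {4}  = {1,2,3,5}ᶜ
  {3,4,5}  = {4,5} ∪ {3}
  {1,2,3,4}  = {1,2,3} ∪ {1,2,4}
Iteration 3 adds 3:
  {5}  = {1,2,3,4}ᶜ
  {1,2}  = {3,4,5}ᶜ
  {3,4}  = {3} ∪ {4}
Iteration 4: 1 new —
  {1,2,5}  = {3,4}ᶜ
Iteration 5 adds nothing — fixpoint reached.

|σ(𝒞)| = 16.  σ(𝒞) = { {}, {3}, {4}, {5}, {1,2}, {3,4}, {3,5}, {4,5}, {1,2,3}, {1,2,4}, {1,2,5}, {3,4,5}, {1,2,3,4}, {1,2,3,5}, {1,2,4,5}, X }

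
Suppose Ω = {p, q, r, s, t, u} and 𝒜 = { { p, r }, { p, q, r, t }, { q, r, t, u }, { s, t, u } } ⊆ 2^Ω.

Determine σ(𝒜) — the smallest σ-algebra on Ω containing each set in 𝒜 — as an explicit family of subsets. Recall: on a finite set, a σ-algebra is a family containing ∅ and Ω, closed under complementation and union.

Start: 𝒜 ∪ {∅, Ω} = { ∅, { p, r }, { s, t, u }, { p, q, r, t }, { q, r, t, u }, Ω }.
Iteration 1: 7 new —
  { p, s }  = complement { q, r, t, u }
  { s, u }  = complement { p, q, r, t }
  { p, q, r }  = complement { s, t, u }
  { q, s, t, u }  = complement { p, r }
  { p, q, r, t, u }  = { p, r } ∪ { q, r, t, u }
  { p, r, s, t, u }  = { p, r } ∪ { s, t, u }
  { q, r, s, t, u }  = { s, t, u } ∪ { q, r, t, u }
  [13 total]
Iteration 2. New:
  { p }  = complement { q, r, s, t, u }
  { q }  = complement { p, r, s, t, u }
  { s }  = complement { p, q, r, t, u }
  { p, r, s }  = { p, s } ∪ { p, r }
  { p, s, u }  = { p, s } ∪ { s, u }
  { p, q, r, s }  = { p, q, r } ∪ { p, s }
  { p, r, s, u }  = { p, r } ∪ { s, u }
  { p, s, t, u }  = { p, s } ∪ { s, t, u }
  { p, q, r, s, t }  = { p, s } ∪ { p, q, r, t }
  { p, q, r, s, u }  = { p, q, r } ∪ { s, u }
  { p, q, s, t, u }  = { q, s, t, u } ∪ { p, s }
  [24 total]
Iteration 3 (13 new):
  { r }  = complement { p, q, s, t, u }
  { t }  = complement { p, q, r, s, u }
  { u }  = complement { p, q, r, s, t }
  { p, q }  = { q } ∪ { p }
  { q, r }  = complement { p, s, t, u }
  { q, s }  = { q } ∪ { s }
  { q, t }  = complement { p, r, s, u }
  { t, u }  = complement { p, q, r, s }
  { p, q, s }  = { q } ∪ { p, s }
  { q, r, t }  = complement { p, s, u }
  { q, s, u }  = { q } ∪ { s, u }
  { q, t, u }  = complement { p, r, s }
  { p, q, s, u }  = { q } ∪ { p, s, u }
  [37 total]
Iteration 4 adds 26:
  { p, t }  = { p } ∪ { t }
  { p, u }  = { p } ∪ { u }
  { q, u }  = { q } ∪ { u }
  { r, s }  = { r } ∪ { s }
  { r, t }  = complement { p, q, s, u }
  { r, u }  = { u } ∪ { r }
  { s, t }  = { t } ∪ { s }
  { p, q, t }  = { q, t } ∪ { p, q }
  { p, q, u }  = { p, q } ∪ { u }
  { p, r, t }  = complement { q, s, u }
  { p, r, u }  = { u } ∪ { p, r }
  { p, s, t }  = { t } ∪ { p, s }
  { p, t, u }  = { t, u } ∪ { p }
  { q, r, s }  = { r } ∪ { q, s }
  { q, r, u }  = { u } ∪ { q, r }
  { q, s, t }  = { q, t } ∪ { s }
  { r, s, u }  = { r } ∪ { s, u }
  { r, t, u }  = complement { p, q, s }
  { p, q, r, u }  = { p, q, r } ∪ { u }
  { p, q, s, t }  = { q, t } ∪ { p, q, s }
  { p, q, t, u }  = { t, u } ∪ { p, q }
  { p, r, s, t }  = { t } ∪ { p, r, s }
  { p, r, t, u }  = complement { q, s }
  { q, r, s, t }  = { q, r, t } ∪ { s }
  { q, r, s, u }  = { q, s, u } ∪ { r }
  { r, s, t, u }  = complement { p, q }
  [63 total]
Iteration 5: 1 new —
  { r, s, t }  = complement { p, q, u }
  [64 total]
Iteration 6: stable.

Therefore σ(𝒜) = { ∅, { p }, { q }, { r }, { s }, { t }, { u }, { p, q }, { p, r }, { p, s }, { p, t }, { p, u }, { q, r }, { q, s }, { q, t }, { q, u }, { r, s }, { r, t }, { r, u }, { s, t }, { s, u }, { t, u }, { p, q, r }, { p, q, s }, { p, q, t }, { p, q, u }, { p, r, s }, { p, r, t }, { p, r, u }, { p, s, t }, { p, s, u }, { p, t, u }, { q, r, s }, { q, r, t }, { q, r, u }, { q, s, t }, { q, s, u }, { q, t, u }, { r, s, t }, { r, s, u }, { r, t, u }, { s, t, u }, { p, q, r, s }, { p, q, r, t }, { p, q, r, u }, { p, q, s, t }, { p, q, s, u }, { p, q, t, u }, { p, r, s, t }, { p, r, s, u }, { p, r, t, u }, { p, s, t, u }, { q, r, s, t }, { q, r, s, u }, { q, r, t, u }, { q, s, t, u }, { r, s, t, u }, { p, q, r, s, t }, { p, q, r, s, u }, { p, q, r, t, u }, { p, q, s, t, u }, { p, r, s, t, u }, { q, r, s, t, u }, Ω } (|σ(𝒜)| = 64).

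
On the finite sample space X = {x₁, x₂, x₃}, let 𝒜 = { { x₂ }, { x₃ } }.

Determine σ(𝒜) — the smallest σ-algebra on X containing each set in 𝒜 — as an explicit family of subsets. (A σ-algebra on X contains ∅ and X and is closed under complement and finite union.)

Initial family (4 sets): { ∅, { x₂ }, { x₃ }, X }.
Round 1: +3 →
  { x₁, x₂ }  = complement { x₃ }
  { x₁, x₃ }  = complement { x₂ }
  { x₂, x₃ }  = { x₃ } ∪ { x₂ }
  [7 total]
Round 2 adds 1:
  { x₁ }  = complement { x₂, x₃ }
  [8 total]
Round 3: stable.

Therefore σ(𝒜) = { ∅, { x₁ }, { x₂ }, { x₃ }, { x₁, x₂ }, { x₁, x₃ }, { x₂, x₃ }, X } (|σ(𝒜)| = 8).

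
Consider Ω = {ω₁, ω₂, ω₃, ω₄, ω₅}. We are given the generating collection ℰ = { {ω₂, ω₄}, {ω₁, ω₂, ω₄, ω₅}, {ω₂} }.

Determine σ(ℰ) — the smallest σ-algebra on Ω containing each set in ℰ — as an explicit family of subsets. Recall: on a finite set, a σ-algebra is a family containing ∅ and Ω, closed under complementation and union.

Initial family (5 sets): { {}, {ω₂}, {ω₂, ω₄}, {ω₁, ω₂, ω₄, ω₅}, Ω }.
Iteration 1 adds 3:
  {ω₃}  = ᶜ of {ω₁, ω₂, ω₄, ω₅}
  {ω₁, ω₃, ω₅}  = ᶜ of {ω₂, ω₄}
  {ω₁, ω₃, ω₄, ω₅}  = ᶜ of {ω₂}
  — 8 sets.
Iteration 2 adds 3:
  {ω₂, ω₃}  = {ω₃} ∪ {ω₂}
  {ω₂, ω₃, ω₄}  = {ω₃} ∪ {ω₂, ω₄}
  {ω₁, ω₂, ω₃, ω₅}  = {ω₂} ∪ {ω₁, ω₃, ω₅}
  — 11 sets.
Iteration 3: 3 new —
  {ω₄}  = ᶜ of {ω₁, ω₂, ω₃, ω₅}
  {ω₁, ω₅}  = ᶜ of {ω₂, ω₃, ω₄}
  {ω₁, ω₄, ω₅}  = ᶜ of {ω₂, ω₃}
  — 14 sets.
Iteration 4: 2 new —
  {ω₃, ω₄}  = {ω₃} ∪ {ω₄}
  {ω₁, ω₂, ω₅}  = {ω₁, ω₅} ∪ {ω₂}
  — 16 sets.
Iteration 5: closed — nothing new.

σ(ℰ) = { {}, {ω₂}, {ω₃}, {ω₄}, {ω₁, ω₅}, {ω₂, ω₃}, {ω₂, ω₄}, {ω₃, ω₄}, {ω₁, ω₂, ω₅}, {ω₁, ω₃, ω₅}, {ω₁, ω₄, ω₅}, {ω₂, ω₃, ω₄}, {ω₁, ω₂, ω₃, ω₅}, {ω₁, ω₂, ω₄, ω₅}, {ω₁, ω₃, ω₄, ω₅}, Ω }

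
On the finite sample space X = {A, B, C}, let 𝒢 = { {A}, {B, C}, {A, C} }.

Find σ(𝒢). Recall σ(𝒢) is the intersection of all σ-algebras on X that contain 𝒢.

σ(𝒢) = { {}, {A}, {B}, {C}, {A, B}, {A, C}, {B, C}, X }

Check:
Seed the family with 𝒢 together with ∅ and X: { {}, {A}, {A, C}, {B, C}, X }.
Step 1: +1 →
  {B}  = ᶜ of {A, C}
  [6 total]
Step 2. New:
  {A, B}  = {B} ∪ {A}
  [7 total]
Step 3. New:
  {C}  = ᶜ of {A, B}
  [8 total]
Step 4: no new sets; the family is a σ-algebra.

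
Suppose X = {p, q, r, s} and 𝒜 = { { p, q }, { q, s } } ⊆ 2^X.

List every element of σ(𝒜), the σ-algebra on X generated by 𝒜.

σ(𝒜) = { {  }, { p }, { q }, { r }, { s }, { p, q }, { p, r }, { p, s }, { q, r }, { q, s }, { r, s }, { p, q, r }, { p, q, s }, { p, r, s }, { q, r, s }, X }

Trace:
Begin from { {  }, { p, q }, { q, s }, X } (that is, 𝒜 plus ∅ and X).
Step 1 adds 3:
  { p, r }  = ᶜ of { q, s }
  { r, s }  = ᶜ of { p, q }
  { p, q, s }  = { p, q } ∪ { q, s }
  (now 7)
Step 2: 4 new —
  { r }  = ᶜ of { p, q, s }
  { p, q, r }  = { p, q } ∪ { p, r }
  { p, r, s }  = { r, s } ∪ { p, r }
  { q, r, s }  = { r, s } ∪ { q, s }
  (now 11)
Step 3 adds 3:
  { p }  = ᶜ of { q, r, s }
  { q }  = ᶜ of { p, r, s }
  { s }  = ᶜ of { p, q, r }
  (now 14)
Step 4. New:
  { p, s }  = { s } ∪ { p }
  { q, r }  = { r } ∪ { q }
  (now 16)
Step 5: stable.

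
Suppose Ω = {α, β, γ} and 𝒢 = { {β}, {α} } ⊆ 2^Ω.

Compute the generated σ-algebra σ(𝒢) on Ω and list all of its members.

σ(𝒢) (8 sets): { {}, {α}, {β}, {γ}, {α,β}, {α,γ}, {β,γ}, Ω }

Derivation:
Take S₀ = 𝒢 ∪ {∅, Ω} = { {}, {α}, {β}, Ω }.
Step 1. New:
  {α,β}  = {β} ∪ {α}
  {α,γ}  = complement {β}
  {β,γ}  = complement {α}
  [7 total]
Step 2. New:
  {γ}  = complement {α,β}
  [8 total]
Step 3: stable.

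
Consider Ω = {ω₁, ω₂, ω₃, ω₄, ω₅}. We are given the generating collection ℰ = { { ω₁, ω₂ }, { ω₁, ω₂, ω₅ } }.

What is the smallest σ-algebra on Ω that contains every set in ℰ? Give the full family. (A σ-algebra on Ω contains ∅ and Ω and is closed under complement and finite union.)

Seed the family with ℰ together with ∅ and Ω: { {}, { ω₁, ω₂ }, { ω₁, ω₂, ω₅ }, Ω }.
Step 1 (2 new):
  { ω₃, ω₄ }  = ᶜ of { ω₁, ω₂, ω₅ }
  { ω₃, ω₄, ω₅ }  = ᶜ of { ω₁, ω₂ }
  |family| = 6
Step 2: 1 new —
  { ω₁, ω₂, ω₃, ω₄ }  = { ω₃, ω₄ } ∪ { ω₁, ω₂ }
  |family| = 7
Step 3: 1 new —
  { ω₅ }  = ᶜ of { ω₁, ω₂, ω₃, ω₄ }
  |family| = 8
Step 4 adds nothing — fixpoint reached.

|σ(ℰ)| = 8.  σ(ℰ) = { {}, { ω₅ }, { ω₁, ω₂ }, { ω₃, ω₄ }, { ω₁, ω₂, ω₅ }, { ω₃, ω₄, ω₅ }, { ω₁, ω₂, ω₃, ω₄ }, Ω }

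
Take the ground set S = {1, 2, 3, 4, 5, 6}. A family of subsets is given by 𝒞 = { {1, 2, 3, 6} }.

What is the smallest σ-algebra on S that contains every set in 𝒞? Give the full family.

Take S₀ = 𝒞 ∪ {∅, S} = { {}, {1, 2, 3, 6}, S }.
Iteration 1 (1 new):
  {4, 5}  = complement {1, 2, 3, 6}
  [4 total]
Iteration 2: already closed under ᶜ and ∪.

σ(𝒞) = { {}, {4, 5}, {1, 2, 3, 6}, S }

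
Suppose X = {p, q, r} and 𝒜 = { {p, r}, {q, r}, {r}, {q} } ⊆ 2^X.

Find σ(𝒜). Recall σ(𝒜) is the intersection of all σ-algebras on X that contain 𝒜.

Begin from { {}, {q}, {r}, {p, r}, {q, r}, X } (that is, 𝒜 plus ∅ and X).
Round 1 adds 2:
  {p}  = X∖{q, r}
  {p, q}  = X∖{r}
  (now 8)
Round 2: stable.

Hence σ(𝒜) has 8 members: { {}, {p}, {q}, {r}, {p, q}, {p, r}, {q, r}, X }.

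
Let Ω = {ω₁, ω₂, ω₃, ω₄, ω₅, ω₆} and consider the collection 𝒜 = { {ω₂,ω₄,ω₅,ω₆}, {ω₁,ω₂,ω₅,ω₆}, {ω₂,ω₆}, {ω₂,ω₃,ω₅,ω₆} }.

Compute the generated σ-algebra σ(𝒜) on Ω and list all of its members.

σ(𝒜) (32 sets): { {}, {ω₁}, {ω₃}, {ω₄}, {ω₅}, {ω₁,ω₃}, {ω₁,ω₄}, {ω₁,ω₅}, {ω₂,ω₆}, {ω₃,ω₄}, {ω₃,ω₅}, {ω₄,ω₅}, {ω₁,ω₂,ω₆}, {ω₁,ω₃,ω₄}, {ω₁,ω₃,ω₅}, {ω₁,ω₄,ω₅}, {ω₂,ω₃,ω₆}, {ω₂,ω₄,ω₆}, {ω₂,ω₅,ω₆}, {ω₃,ω₄,ω₅}, {ω₁,ω₂,ω₃,ω₆}, {ω₁,ω₂,ω₄,ω₆}, {ω₁,ω₂,ω₅,ω₆}, {ω₁,ω₃,ω₄,ω₅}, {ω₂,ω₃,ω₄,ω₆}, {ω₂,ω₃,ω₅,ω₆}, {ω₂,ω₄,ω₅,ω₆}, {ω₁,ω₂,ω₃,ω₄,ω₆}, {ω₁,ω₂,ω₃,ω₅,ω₆}, {ω₁,ω₂,ω₄,ω₅,ω₆}, {ω₂,ω₃,ω₄,ω₅,ω₆}, Ω }

Working:
Start: 𝒜 ∪ {∅, Ω} = { {}, {ω₂,ω₆}, {ω₁,ω₂,ω₅,ω₆}, {ω₂,ω₃,ω₅,ω₆}, {ω₂,ω₄,ω₅,ω₆}, Ω }.
Step 1. New:
  {ω₁,ω₃}  = complement {ω₂,ω₄,ω₅,ω₆}
  {ω₁,ω₄}  = complement {ω₂,ω₃,ω₅,ω₆}
  {ω₃,ω₄}  = complement {ω₁,ω₂,ω₅,ω₆}
  {ω₁,ω₃,ω₄,ω₅}  = complement {ω₂,ω₆}
  {ω₁,ω₂,ω₃,ω₅,ω₆}  = {ω₂,ω₃,ω₅,ω₆} ∪ {ω₁,ω₂,ω₅,ω₆}
  {ω₁,ω₂,ω₄,ω₅,ω₆}  = {ω₂,ω₄,ω₅,ω₆} ∪ {ω₁,ω₂,ω₅,ω₆}
  {ω₂,ω₃,ω₄,ω₅,ω₆}  = {ω₂,ω₄,ω₅,ω₆} ∪ {ω₂,ω₃,ω₅,ω₆}
  (now 13)
Step 2: +7 →
  {ω₁}  = complement {ω₂,ω₃,ω₄,ω₅,ω₆}
  {ω₃}  = complement {ω₁,ω₂,ω₄,ω₅,ω₆}
  {ω₄}  = complement {ω₁,ω₂,ω₃,ω₅,ω₆}
  {ω₁,ω₃,ω₄}  = {ω₃,ω₄} ∪ {ω₁,ω₄}
  {ω₁,ω₂,ω₃,ω₆}  = {ω₂,ω₆} ∪ {ω₁,ω₃}
  {ω₁,ω₂,ω₄,ω₆}  = {ω₂,ω₆} ∪ {ω₁,ω₄}
  {ω₂,ω₃,ω₄,ω₆}  = {ω₃,ω₄} ∪ {ω₂,ω₆}
  (now 20)
Step 3. New:
  {ω₁,ω₅}  = complement {ω₂,ω₃,ω₄,ω₆}
  {ω₃,ω₅}  = complement {ω₁,ω₂,ω₄,ω₆}
  {ω₄,ω₅}  = complement {ω₁,ω₂,ω₃,ω₆}
  {ω₁,ω₂,ω₆}  = {ω₂,ω₆} ∪ {ω₁}
  {ω₂,ω₃,ω₆}  = {ω₂,ω₆} ∪ {ω₃}
  {ω₂,ω₄,ω₆}  = {ω₂,ω₆} ∪ {ω₄}
  {ω₂,ω₅,ω₆}  = complement {ω₁,ω₃,ω₄}
  {ω₁,ω₂,ω₃,ω₄,ω₆}  = {ω₃,ω₄} ∪ {ω₁,ω₂,ω₄,ω₆}
  (now 28)
Step 4 adds 4:
  {ω₅}  = complement {ω₁,ω₂,ω₃,ω₄,ω₆}
  {ω₁,ω₃,ω₅}  = complement {ω₂,ω₄,ω₆}
  {ω₁,ω₄,ω₅}  = complement {ω₂,ω₃,ω₆}
  {ω₃,ω₄,ω₅}  = complement {ω₁,ω₂,ω₆}
  (now 32)
Step 5: stable.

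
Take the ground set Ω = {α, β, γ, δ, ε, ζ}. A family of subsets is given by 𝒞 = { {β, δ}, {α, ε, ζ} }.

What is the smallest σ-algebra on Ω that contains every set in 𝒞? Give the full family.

|σ(𝒞)| = 8.  σ(𝒞) = { {}, {γ}, {β, δ}, {α, ε, ζ}, {β, γ, δ}, {α, γ, ε, ζ}, {α, β, δ, ε, ζ}, Ω }

Working:
Take S₀ = 𝒞 ∪ {∅, Ω} = { {}, {β, δ}, {α, ε, ζ}, Ω }.
Round 1 adds 3:
  {β, γ, δ}  = Ω∖{α, ε, ζ}
  {α, γ, ε, ζ}  = Ω∖{β, δ}
  {α, β, δ, ε, ζ}  = {α, ε, ζ} ∪ {β, δ}
  [7 total]
Round 2: 1 new —
  {γ}  = Ω∖{α, β, δ, ε, ζ}
  [8 total]
Round 3: already closed under ᶜ and ∪.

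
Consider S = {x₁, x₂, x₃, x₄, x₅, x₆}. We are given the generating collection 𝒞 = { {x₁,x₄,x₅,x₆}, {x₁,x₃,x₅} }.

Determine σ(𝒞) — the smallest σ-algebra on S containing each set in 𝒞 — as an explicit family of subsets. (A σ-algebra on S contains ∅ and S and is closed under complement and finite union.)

σ(𝒞) = { {}, {x₂}, {x₃}, {x₁,x₅}, {x₂,x₃}, {x₄,x₆}, {x₁,x₂,x₅}, {x₁,x₃,x₅}, {x₂,x₄,x₆}, {x₃,x₄,x₆}, {x₁,x₂,x₃,x₅}, {x₁,x₄,x₅,x₆}, {x₂,x₃,x₄,x₆}, {x₁,x₂,x₄,x₅,x₆}, {x₁,x₃,x₄,x₅,x₆}, S }

Trace:
Start: 𝒞 ∪ {∅, S} = { {}, {x₁,x₃,x₅}, {x₁,x₄,x₅,x₆}, S }.
Step 1: 3 new —
  {x₂,x₃}  = S∖{x₁,x₄,x₅,x₆}
  {x₂,x₄,x₆}  = S∖{x₁,x₃,x₅}
  {x₁,x₃,x₄,x₅,x₆}  = {x₁,x₄,x₅,x₆} ∪ {x₁,x₃,x₅}
  — 7 sets.
Step 2 (4 new):
  {x₂}  = S∖{x₁,x₃,x₄,x₅,x₆}
  {x₁,x₂,x₃,x₅}  = {x₂,x₃} ∪ {x₁,x₃,x₅}
  {x₂,x₃,x₄,x₆}  = {x₂,x₄,x₆} ∪ {x₂,x₃}
  {x₁,x₂,x₄,x₅,x₆}  = {x₂,x₄,x₆} ∪ {x₁,x₄,x₅,x₆}
  — 11 sets.
Step 3. New:
  {x₃}  = S∖{x₁,x₂,x₄,x₅,x₆}
  {x₁,x₅}  = S∖{x₂,x₃,x₄,x₆}
  {x₄,x₆}  = S∖{x₁,x₂,x₃,x₅}
  — 14 sets.
Step 4 (2 new):
  {x₁,x₂,x₅}  = {x₁,x₅} ∪ {x₂}
  {x₃,x₄,x₆}  = {x₃} ∪ {x₄,x₆}
  — 16 sets.
Step 5 adds nothing — fixpoint reached.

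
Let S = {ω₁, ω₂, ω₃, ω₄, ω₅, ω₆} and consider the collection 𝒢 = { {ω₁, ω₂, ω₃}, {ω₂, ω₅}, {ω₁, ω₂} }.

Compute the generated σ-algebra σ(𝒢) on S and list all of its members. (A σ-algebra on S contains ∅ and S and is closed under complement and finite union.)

Start: 𝒢 ∪ {∅, S} = { {}, {ω₁, ω₂}, {ω₂, ω₅}, {ω₁, ω₂, ω₃}, S }.
Round 1: 5 new —
  {ω₁, ω₂, ω₅}  = {ω₂, ω₅} ∪ {ω₁, ω₂}
  {ω₄, ω₅, ω₆}  = ᶜ of {ω₁, ω₂, ω₃}
  {ω₁, ω₂, ω₃, ω₅}  = {ω₂, ω₅} ∪ {ω₁, ω₂, ω₃}
  {ω₁, ω₃, ω₄, ω₆}  = ᶜ of {ω₂, ω₅}
  {ω₃, ω₄, ω₅, ω₆}  = ᶜ of {ω₁, ω₂}
  (now 10)
Round 2: 7 new —
  {ω₄, ω₆}  = ᶜ of {ω₁, ω₂, ω₃, ω₅}
  {ω₃, ω₄, ω₆}  = ᶜ of {ω₁, ω₂, ω₅}
  {ω₂, ω₄, ω₅, ω₆}  = {ω₂, ω₅} ∪ {ω₄, ω₅, ω₆}
  {ω₁, ω₂, ω₃, ω₄, ω₆}  = {ω₁, ω₂, ω₃} ∪ {ω₁, ω₃, ω₄, ω₆}
  {ω₁, ω₂, ω₄, ω₅, ω₆}  = {ω₁, ω₂} ∪ {ω₄, ω₅, ω₆}
  {ω₁, ω₃, ω₄, ω₅, ω₆}  = {ω₃, ω₄, ω₅, ω₆} ∪ {ω₁, ω₃, ω₄, ω₆}
  {ω₂, ω₃, ω₄, ω₅, ω₆}  = {ω₂, ω₅} ∪ {ω₃, ω₄, ω₅, ω₆}
  (now 17)
Round 3: 6 new —
  {ω₁}  = ᶜ of {ω₂, ω₃, ω₄, ω₅, ω₆}
  {ω₂}  = ᶜ of {ω₁, ω₃, ω₄, ω₅, ω₆}
  {ω₃}  = ᶜ of {ω₁, ω₂, ω₄, ω₅, ω₆}
  {ω₅}  = ᶜ of {ω₁, ω₂, ω₃, ω₄, ω₆}
  {ω₁, ω₃}  = ᶜ of {ω₂, ω₄, ω₅, ω₆}
  {ω₁, ω₂, ω₄, ω₆}  = {ω₁, ω₂} ∪ {ω₄, ω₆}
  (now 23)
Round 4: +9 →
  {ω₁, ω₅}  = {ω₅} ∪ {ω₁}
  {ω₂, ω₃}  = {ω₂} ∪ {ω₃}
  {ω₃, ω₅}  = ᶜ of {ω₁, ω₂, ω₄, ω₆}
  {ω₁, ω₃, ω₅}  = {ω₅} ∪ {ω₁, ω₃}
  {ω₁, ω₄, ω₆}  = {ω₄, ω₆} ∪ {ω₁}
  {ω₂, ω₃, ω₅}  = {ω₂, ω₅} ∪ {ω₃}
  {ω₂, ω₄, ω₆}  = {ω₂} ∪ {ω₄, ω₆}
  {ω₁, ω₄, ω₅, ω₆}  = {ω₄, ω₅, ω₆} ∪ {ω₁}
  {ω₂, ω₃, ω₄, ω₆}  = {ω₂} ∪ {ω₃, ω₄, ω₆}
  (now 32)
After Round 5 the family is unchanged; done.

|σ(𝒢)| = 32.  σ(𝒢) = { {}, {ω₁}, {ω₂}, {ω₃}, {ω₅}, {ω₁, ω₂}, {ω₁, ω₃}, {ω₁, ω₅}, {ω₂, ω₃}, {ω₂, ω₅}, {ω₃, ω₅}, {ω₄, ω₆}, {ω₁, ω₂, ω₃}, {ω₁, ω₂, ω₅}, {ω₁, ω₃, ω₅}, {ω₁, ω₄, ω₆}, {ω₂, ω₃, ω₅}, {ω₂, ω₄, ω₆}, {ω₃, ω₄, ω₆}, {ω₄, ω₅, ω₆}, {ω₁, ω₂, ω₃, ω₅}, {ω₁, ω₂, ω₄, ω₆}, {ω₁, ω₃, ω₄, ω₆}, {ω₁, ω₄, ω₅, ω₆}, {ω₂, ω₃, ω₄, ω₆}, {ω₂, ω₄, ω₅, ω₆}, {ω₃, ω₄, ω₅, ω₆}, {ω₁, ω₂, ω₃, ω₄, ω₆}, {ω₁, ω₂, ω₄, ω₅, ω₆}, {ω₁, ω₃, ω₄, ω₅, ω₆}, {ω₂, ω₃, ω₄, ω₅, ω₆}, S }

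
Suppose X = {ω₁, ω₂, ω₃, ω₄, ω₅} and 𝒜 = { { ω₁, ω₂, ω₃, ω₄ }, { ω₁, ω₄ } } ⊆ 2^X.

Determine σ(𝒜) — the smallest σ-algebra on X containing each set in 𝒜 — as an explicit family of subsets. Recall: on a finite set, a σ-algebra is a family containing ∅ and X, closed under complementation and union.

Take S₀ = 𝒜 ∪ {∅, X} = { ∅, { ω₁, ω₄ }, { ω₁, ω₂, ω₃, ω₄ }, X }.
Round 1 adds 2:
  { ω₅ }  = ᶜ of { ω₁, ω₂, ω₃, ω₄ }
  { ω₂, ω₃, ω₅ }  = ᶜ of { ω₁, ω₄ }
  (now 6)
Round 2 adds 1:
  { ω₁, ω₄, ω₅ }  = { ω₁, ω₄ } ∪ { ω₅ }
  (now 7)
Round 3 adds 1:
  { ω₂, ω₃ }  = ᶜ of { ω₁, ω₄, ω₅ }
  (now 8)
Round 4: closed — nothing new.

|σ(𝒜)| = 8.  σ(𝒜) = { ∅, { ω₅ }, { ω₁, ω₄ }, { ω₂, ω₃ }, { ω₁, ω₄, ω₅ }, { ω₂, ω₃, ω₅ }, { ω₁, ω₂, ω₃, ω₄ }, X }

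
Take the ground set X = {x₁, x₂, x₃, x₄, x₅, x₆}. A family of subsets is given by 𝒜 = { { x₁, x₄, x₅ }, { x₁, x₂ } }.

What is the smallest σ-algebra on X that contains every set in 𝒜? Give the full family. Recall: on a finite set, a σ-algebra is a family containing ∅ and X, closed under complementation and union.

Seed the family with 𝒜 together with ∅ and X: { {  }, { x₁, x₂ }, { x₁, x₄, x₅ }, X }.
Step 1. New:
  { x₂, x₃, x₆ }  = complement { x₁, x₄, x₅ }
  { x₁, x₂, x₄, x₅ }  = { x₁, x₂ } ∪ { x₁, x₄, x₅ }
  { x₃, x₄, x₅, x₆ }  = complement { x₁, x₂ }
  (now 7)
Step 2: +4 →
  { x₃, x₆ }  = complement { x₁, x₂, x₄, x₅ }
  { x₁, x₂, x₃, x₆ }  = { x₁, x₂ } ∪ { x₂, x₃, x₆ }
  { x₁, x₃, x₄, x₅, x₆ }  = { x₁, x₄, x₅ } ∪ { x₃, x₄, x₅, x₆ }
  { x₂, x₃, x₄, x₅, x₆ }  = { x₃, x₄, x₅, x₆ } ∪ { x₂, x₃, x₆ }
  (now 11)
Step 3. New:
  { x₁ }  = complement { x₂, x₃, x₄, x₅, x₆ }
  { x₂ }  = complement { x₁, x₃, x₄, x₅, x₆ }
  { x₄, x₅ }  = complement { x₁, x₂, x₃, x₆ }
  (now 14)
Step 4 adds 2:
  { x₁, x₃, x₆ }  = { x₃, x₆ } ∪ { x₁ }
  { x₂, x₄, x₅ }  = { x₄, x₅ } ∪ { x₂ }
  (now 16)
Step 5 adds nothing — fixpoint reached.

Therefore σ(𝒜) = { {  }, { x₁ }, { x₂ }, { x₁, x₂ }, { x₃, x₆ }, { x₄, x₅ }, { x₁, x₃, x₆ }, { x₁, x₄, x₅ }, { x₂, x₃, x₆ }, { x₂, x₄, x₅ }, { x₁, x₂, x₃, x₆ }, { x₁, x₂, x₄, x₅ }, { x₃, x₄, x₅, x₆ }, { x₁, x₃, x₄, x₅, x₆ }, { x₂, x₃, x₄, x₅, x₆ }, X } (|σ(𝒜)| = 16).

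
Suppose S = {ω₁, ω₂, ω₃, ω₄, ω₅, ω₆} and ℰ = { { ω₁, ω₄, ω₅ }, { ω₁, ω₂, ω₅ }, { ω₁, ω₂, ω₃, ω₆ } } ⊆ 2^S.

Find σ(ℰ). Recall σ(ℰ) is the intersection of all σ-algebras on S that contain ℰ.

|σ(ℰ)| = 32.  σ(ℰ) = { {  }, { ω₁ }, { ω₂ }, { ω₄ }, { ω₅ }, { ω₁, ω₂ }, { ω₁, ω₄ }, { ω₁, ω₅ }, { ω₂, ω₄ }, { ω₂, ω₅ }, { ω₃, ω₆ }, { ω₄, ω₅ }, { ω₁, ω₂, ω₄ }, { ω₁, ω₂, ω₅ }, { ω₁, ω₃, ω₆ }, { ω₁, ω₄, ω₅ }, { ω₂, ω₃, ω₆ }, { ω₂, ω₄, ω₅ }, { ω₃, ω₄, ω₆ }, { ω₃, ω₅, ω₆ }, { ω₁, ω₂, ω₃, ω₆ }, { ω₁, ω₂, ω₄, ω₅ }, { ω₁, ω₃, ω₄, ω₆ }, { ω₁, ω₃, ω₅, ω₆ }, { ω₂, ω₃, ω₄, ω₆ }, { ω₂, ω₃, ω₅, ω₆ }, { ω₃, ω₄, ω₅, ω₆ }, { ω₁, ω₂, ω₃, ω₄, ω₆ }, { ω₁, ω₂, ω₃, ω₅, ω₆ }, { ω₁, ω₃, ω₄, ω₅, ω₆ }, { ω₂, ω₃, ω₄, ω₅, ω₆ }, S }

Derivation:
Take S₀ = ℰ ∪ {∅, S} = { {  }, { ω₁, ω₂, ω₅ }, { ω₁, ω₄, ω₅ }, { ω₁, ω₂, ω₃, ω₆ }, S }.
Round 1 (5 new):
  { ω₄, ω₅ }  = complement { ω₁, ω₂, ω₃, ω₆ }
  { ω₂, ω₃, ω₆ }  = complement { ω₁, ω₄, ω₅ }
  { ω₃, ω₄, ω₆ }  = complement { ω₁, ω₂, ω₅ }
  { ω₁, ω₂, ω₄, ω₅ }  = { ω₁, ω₄, ω₅ } ∪ { ω₁, ω₂, ω₅ }
  { ω₁, ω₂, ω₃, ω₅, ω₆ }  = { ω₁, ω₂, ω₅ } ∪ { ω₁, ω₂, ω₃, ω₆ }
  (now 10)
Round 2: +7 →
  { ω₄ }  = complement { ω₁, ω₂, ω₃, ω₅, ω₆ }
  { ω₃, ω₆ }  = complement { ω₁, ω₂, ω₄, ω₅ }
  { ω₂, ω₃, ω₄, ω₆ }  = { ω₂, ω₃, ω₆ } ∪ { ω₃, ω₄, ω₆ }
  { ω₃, ω₄, ω₅, ω₆ }  = { ω₄, ω₅ } ∪ { ω₃, ω₄, ω₆ }
  { ω₁, ω₂, ω₃, ω₄, ω₆ }  = { ω₁, ω₂, ω₃, ω₆ } ∪ { ω₃, ω₄, ω₆ }
  { ω₁, ω₃, ω₄, ω₅, ω₆ }  = { ω₁, ω₄, ω₅ } ∪ { ω₃, ω₄, ω₆ }
  { ω₂, ω₃, ω₄, ω₅, ω₆ }  = { ω₂, ω₃, ω₆ } ∪ { ω₄, ω₅ }
  (now 17)
Round 3 adds 5:
  { ω₁ }  = complement { ω₂, ω₃, ω₄, ω₅, ω₆ }
  { ω₂ }  = complement { ω₁, ω₃, ω₄, ω₅, ω₆ }
  { ω₅ }  = complement { ω₁, ω₂, ω₃, ω₄, ω₆ }
  { ω₁, ω₂ }  = complement { ω₃, ω₄, ω₅, ω₆ }
  { ω₁, ω₅ }  = complement { ω₂, ω₃, ω₄, ω₆ }
  (now 22)
Round 4. New:
  { ω₁, ω₄ }  = { ω₁ } ∪ { ω₄ }
  { ω₂, ω₄ }  = { ω₂ } ∪ { ω₄ }
  { ω₂, ω₅ }  = { ω₂ } ∪ { ω₅ }
  { ω₁, ω₂, ω₄ }  = { ω₁, ω₂ } ∪ { ω₄ }
  { ω₁, ω₃, ω₆ }  = { ω₁ } ∪ { ω₃, ω₆ }
  { ω₂, ω₄, ω₅ }  = { ω₂ } ∪ { ω₄, ω₅ }
  { ω₃, ω₅, ω₆ }  = { ω₅ } ∪ { ω₃, ω₆ }
  { ω₁, ω₃, ω₄, ω₆ }  = { ω₁ } ∪ { ω₃, ω₄, ω₆ }
  { ω₁, ω₃, ω₅, ω₆ }  = { ω₃, ω₆ } ∪ { ω₁, ω₅ }
  { ω₂, ω₃, ω₅, ω₆ }  = { ω₂, ω₃, ω₆ } ∪ { ω₅ }
  (now 32)
After Round 5 the family is unchanged; done.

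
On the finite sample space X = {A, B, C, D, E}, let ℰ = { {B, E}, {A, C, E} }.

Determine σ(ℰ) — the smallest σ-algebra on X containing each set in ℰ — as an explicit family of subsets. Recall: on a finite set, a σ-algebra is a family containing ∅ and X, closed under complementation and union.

Begin from { ∅, {B, E}, {A, C, E}, X } (that is, ℰ plus ∅ and X).
Round 1 adds 3:
  {B, D}  = ᶜ of {A, C, E}
  {A, C, D}  = ᶜ of {B, E}
  {A, B, C, E}  = {A, C, E} ∪ {B, E}
  [7 total]
Round 2. New:
  {D}  = ᶜ of {A, B, C, E}
  {B, D, E}  = {B, E} ∪ {B, D}
  {A, B, C, D}  = {A, C, D} ∪ {B, D}
  {A, C, D, E}  = {A, C, D} ∪ {A, C, E}
  [11 total]
Round 3 (3 new):
  {B}  = ᶜ of {A, C, D, E}
  {E}  = ᶜ of {A, B, C, D}
  {A, C}  = ᶜ of {B, D, E}
  [14 total]
Round 4: +2 →
  {D, E}  = {D} ∪ {E}
  {A, B, C}  = {A, C} ∪ {B}
  [16 total]
Round 5: stable.

|σ(ℰ)| = 16.  σ(ℰ) = { ∅, {B}, {D}, {E}, {A, C}, {B, D}, {B, E}, {D, E}, {A, B, C}, {A, C, D}, {A, C, E}, {B, D, E}, {A, B, C, D}, {A, B, C, E}, {A, C, D, E}, X }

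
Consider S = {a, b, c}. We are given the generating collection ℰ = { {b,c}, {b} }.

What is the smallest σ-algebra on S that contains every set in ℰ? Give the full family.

|σ(ℰ)| = 8.  σ(ℰ) = { {}, {a}, {b}, {c}, {a,b}, {a,c}, {b,c}, S }

Derivation:
Begin from { {}, {b}, {b,c}, S } (that is, ℰ plus ∅ and S).
Step 1 (2 new):
  {a}  = complement {b,c}
  {a,c}  = complement {b}
  [6 total]
Step 2. New:
  {a,b}  = {b} ∪ {a}
  [7 total]
Step 3: +1 →
  {c}  = complement {a,b}
  [8 total]
Step 4: no new sets; the family is a σ-algebra.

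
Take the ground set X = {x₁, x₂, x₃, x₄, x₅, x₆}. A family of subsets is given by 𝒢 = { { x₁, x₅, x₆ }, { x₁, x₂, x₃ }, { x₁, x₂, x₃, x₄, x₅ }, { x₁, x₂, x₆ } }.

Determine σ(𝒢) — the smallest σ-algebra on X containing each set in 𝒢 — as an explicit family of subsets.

σ(𝒢) (64 sets): { ∅, { x₁ }, { x₂ }, { x₃ }, { x₄ }, { x₅ }, { x₆ }, { x₁, x₂ }, { x₁, x₃ }, { x₁, x₄ }, { x₁, x₅ }, { x₁, x₆ }, { x₂, x₃ }, { x₂, x₄ }, { x₂, x₅ }, { x₂, x₆ }, { x₃, x₄ }, { x₃, x₅ }, { x₃, x₆ }, { x₄, x₅ }, { x₄, x₆ }, { x₅, x₆ }, { x₁, x₂, x₃ }, { x₁, x₂, x₄ }, { x₁, x₂, x₅ }, { x₁, x₂, x₆ }, { x₁, x₃, x₄ }, { x₁, x₃, x₅ }, { x₁, x₃, x₆ }, { x₁, x₄, x₅ }, { x₁, x₄, x₆ }, { x₁, x₅, x₆ }, { x₂, x₃, x₄ }, { x₂, x₃, x₅ }, { x₂, x₃, x₆ }, { x₂, x₄, x₅ }, { x₂, x₄, x₆ }, { x₂, x₅, x₆ }, { x₃, x₄, x₅ }, { x₃, x₄, x₆ }, { x₃, x₅, x₆ }, { x₄, x₅, x₆ }, { x₁, x₂, x₃, x₄ }, { x₁, x₂, x₃, x₅ }, { x₁, x₂, x₃, x₆ }, { x₁, x₂, x₄, x₅ }, { x₁, x₂, x₄, x₆ }, { x₁, x₂, x₅, x₆ }, { x₁, x₃, x₄, x₅ }, { x₁, x₃, x₄, x₆ }, { x₁, x₃, x₅, x₆ }, { x₁, x₄, x₅, x₆ }, { x₂, x₃, x₄, x₅ }, { x₂, x₃, x₄, x₆ }, { x₂, x₃, x₅, x₆ }, { x₂, x₄, x₅, x₆ }, { x₃, x₄, x₅, x₆ }, { x₁, x₂, x₃, x₄, x₅ }, { x₁, x₂, x₃, x₄, x₆ }, { x₁, x₂, x₃, x₅, x₆ }, { x₁, x₂, x₄, x₅, x₆ }, { x₁, x₃, x₄, x₅, x₆ }, { x₂, x₃, x₄, x₅, x₆ }, X }

Working:
Seed the family with 𝒢 together with ∅ and X: { ∅, { x₁, x₂, x₃ }, { x₁, x₂, x₆ }, { x₁, x₅, x₆ }, { x₁, x₂, x₃, x₄, x₅ }, X }.
Step 1. New:
  { x₆ }  = complement { x₁, x₂, x₃, x₄, x₅ }
  { x₂, x₃, x₄ }  = complement { x₁, x₅, x₆ }
  { x₃, x₄, x₅ }  = complement { x₁, x₂, x₆ }
  { x₄, x₅, x₆ }  = complement { x₁, x₂, x₃ }
  { x₁, x₂, x₃, x₆ }  = { x₁, x₂, x₃ } ∪ { x₁, x₂, x₆ }
  { x₁, x₂, x₅, x₆ }  = { x₁, x₅, x₆ } ∪ { x₁, x₂, x₆ }
  { x₁, x₂, x₃, x₅, x₆ }  = { x₁, x₂, x₃ } ∪ { x₁, x₅, x₆ }
  [13 total]
Step 2: 12 new —
  { x₄ }  = complement { x₁, x₂, x₃, x₅, x₆ }
  { x₃, x₄ }  = complement { x₁, x₂, x₅, x₆ }
  { x₄, x₅ }  = complement { x₁, x₂, x₃, x₆ }
  { x₁, x₂, x₃, x₄ }  = { x₁, x₂, x₃ } ∪ { x₂, x₃, x₄ }
  { x₁, x₄, x₅, x₆ }  = { x₁, x₅, x₆ } ∪ { x₄, x₅, x₆ }
  { x₂, x₃, x₄, x₅ }  = { x₃, x₄, x₅ } ∪ { x₂, x₃, x₄ }
  { x₂, x₃, x₄, x₆ }  = { x₂, x₃, x₄ } ∪ { x₆ }
  { x₃, x₄, x₅, x₆ }  = { x₃, x₄, x₅ } ∪ { x₆ }
  { x₁, x₂, x₃, x₄, x₆ }  = { x₂, x₃, x₄ } ∪ { x₁, x₂, x₃, x₆ }
  { x₁, x₂, x₄, x₅, x₆ }  = { x₁, x₂, x₆ } ∪ { x₄, x₅, x₆ }
  { x₁, x₃, x₄, x₅, x₆ }  = { x₃, x₄, x₅ } ∪ { x₁, x₅, x₆ }
  { x₂, x₃, x₄, x₅, x₆ }  = { x₂, x₃, x₄ } ∪ { x₄, x₅, x₆ }
  [25 total]
Step 3: 12 new —
  { x₁ }  = complement { x₂, x₃, x₄, x₅, x₆ }
  { x₂ }  = complement { x₁, x₃, x₄, x₅, x₆ }
  { x₃ }  = complement { x₁, x₂, x₄, x₅, x₆ }
  { x₅ }  = complement { x₁, x₂, x₃, x₄, x₆ }
  { x₁, x₂ }  = complement { x₃, x₄, x₅, x₆ }
  { x₁, x₅ }  = complement { x₂, x₃, x₄, x₆ }
  { x₁, x₆ }  = complement { x₂, x₃, x₄, x₅ }
  { x₂, x₃ }  = complement { x₁, x₄, x₅, x₆ }
  { x₄, x₆ }  = { x₆ } ∪ { x₄ }
  { x₅, x₆ }  = complement { x₁, x₂, x₃, x₄ }
  { x₃, x₄, x₆ }  = { x₃, x₄ } ∪ { x₆ }
  { x₁, x₂, x₄, x₆ }  = { x₄ } ∪ { x₁, x₂, x₆ }
  [37 total]
Step 4 adds 27:
  { x₁, x₃ }  = { x₁ } ∪ { x₃ }
  { x₁, x₄ }  = { x₁ } ∪ { x₄ }
  { x₂, x₄ }  = { x₂ } ∪ { x₄ }
  { x₂, x₅ }  = { x₂ } ∪ { x₅ }
  { x₂, x₆ }  = { x₂ } ∪ { x₆ }
  { x₃, x₅ }  = complement { x₁, x₂, x₄, x₆ }
  { x₃, x₆ }  = { x₆ } ∪ { x₃ }
  { x₁, x₂, x₄ }  = { x₁, x₂ } ∪ { x₄ }
  { x₁, x₂, x₅ }  = complement { x₃, x₄, x₆ }
  { x₁, x₃, x₄ }  = { x₃, x₄ } ∪ { x₁ }
  { x₁, x₃, x₅ }  = { x₃ } ∪ { x₁, x₅ }
  { x₁, x₃, x₆ }  = { x₁, x₆ } ∪ { x₃ }
  { x₁, x₄, x₅ }  = { x₁ } ∪ { x₄, x₅ }
  { x₁, x₄, x₆ }  = { x₁ } ∪ { x₄, x₆ }
  { x₂, x₃, x₅ }  = { x₅ } ∪ { x₂, x₃ }
  { x₂, x₃, x₆ }  = { x₆ } ∪ { x₂, x₃ }
  { x₂, x₄, x₅ }  = { x₂ } ∪ { x₄, x₅ }
  { x₂, x₄, x₆ }  = { x₂ } ∪ { x₄, x₆ }
  { x₂, x₅, x₆ }  = { x₅, x₆ } ∪ { x₂ }
  { x₃, x₅, x₆ }  = { x₅, x₆ } ∪ { x₃ }
  { x₁, x₂, x₃, x₅ }  = complement { x₄, x₆ }
  { x₁, x₂, x₄, x₅ }  = { x₁, x₂ } ∪ { x₄, x₅ }
  { x₁, x₃, x₄, x₅ }  = { x₃, x₄, x₅ } ∪ { x₁ }
  { x₁, x₃, x₄, x₆ }  = { x₃, x₄ } ∪ { x₁, x₆ }
  { x₁, x₃, x₅, x₆ }  = { x₃ } ∪ { x₁, x₅, x₆ }
  { x₂, x₃, x₅, x₆ }  = { x₅, x₆ } ∪ { x₂, x₃ }
  { x₂, x₄, x₅, x₆ }  = { x₂ } ∪ { x₄, x₅, x₆ }
  [64 total]
Step 5 adds nothing — fixpoint reached.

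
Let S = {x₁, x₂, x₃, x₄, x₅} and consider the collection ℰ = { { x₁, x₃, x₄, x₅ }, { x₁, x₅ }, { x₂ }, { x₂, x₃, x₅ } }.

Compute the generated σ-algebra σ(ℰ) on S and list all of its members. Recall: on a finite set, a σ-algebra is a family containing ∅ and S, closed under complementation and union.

|σ(ℰ)| = 32.  σ(ℰ) = { {  }, { x₁ }, { x₂ }, { x₃ }, { x₄ }, { x₅ }, { x₁, x₂ }, { x₁, x₃ }, { x₁, x₄ }, { x₁, x₅ }, { x₂, x₃ }, { x₂, x₄ }, { x₂, x₅ }, { x₃, x₄ }, { x₃, x₅ }, { x₄, x₅ }, { x₁, x₂, x₃ }, { x₁, x₂, x₄ }, { x₁, x₂, x₅ }, { x₁, x₃, x₄ }, { x₁, x₃, x₅ }, { x₁, x₄, x₅ }, { x₂, x₃, x₄ }, { x₂, x₃, x₅ }, { x₂, x₄, x₅ }, { x₃, x₄, x₅ }, { x₁, x₂, x₃, x₄ }, { x₁, x₂, x₃, x₅ }, { x₁, x₂, x₄, x₅ }, { x₁, x₃, x₄, x₅ }, { x₂, x₃, x₄, x₅ }, S }

Trace:
Initial family (6 sets): { {  }, { x₂ }, { x₁, x₅ }, { x₂, x₃, x₅ }, { x₁, x₃, x₄, x₅ }, S }.
Step 1: +4 →
  { x₁, x₄ }  = S∖{ x₂, x₃, x₅ }
  { x₁, x₂, x₅ }  = { x₁, x₅ } ∪ { x₂ }
  { x₂, x₃, x₄ }  = S∖{ x₁, x₅ }
  { x₁, x₂, x₃, x₅ }  = { x₂, x₃, x₅ } ∪ { x₁, x₅ }
Step 2: 7 new —
  { x₄ }  = S∖{ x₁, x₂, x₃, x₅ }
  { x₃, x₄ }  = S∖{ x₁, x₂, x₅ }
  { x₁, x₂, x₄ }  = { x₂ } ∪ { x₁, x₄ }
  { x₁, x₄, x₅ }  = { x₁, x₄ } ∪ { x₁, x₅ }
  { x₁, x₂, x₃, x₄ }  = { x₂, x₃, x₄ } ∪ { x₁, x₄ }
  { x₁, x₂, x₄, x₅ }  = { x₁, x₂, x₅ } ∪ { x₁, x₄ }
  { x₂, x₃, x₄, x₅ }  = { x₂, x₃, x₄ } ∪ { x₂, x₃, x₅ }
Step 3 adds 7:
  { x₁ }  = S∖{ x₂, x₃, x₄, x₅ }
  { x₃ }  = S∖{ x₁, x₂, x₄, x₅ }
  { x₅ }  = S∖{ x₁, x₂, x₃, x₄ }
  { x₂, x₃ }  = S∖{ x₁, x₄, x₅ }
  { x₂, x₄ }  = { x₄ } ∪ { x₂ }
  { x₃, x₅ }  = S∖{ x₁, x₂, x₄ }
  { x₁, x₃, x₄ }  = { x₃, x₄ } ∪ { x₁, x₄ }
Step 4: 8 new —
  { x₁, x₂ }  = { x₂ } ∪ { x₁ }
  { x₁, x₃ }  = { x₃ } ∪ { x₁ }
  { x₂, x₅ }  = S∖{ x₁, x₃, x₄ }
  { x₄, x₅ }  = { x₅ } ∪ { x₄ }
  { x₁, x₂, x₃ }  = { x₂, x₃ } ∪ { x₁ }
  { x₁, x₃, x₅ }  = S∖{ x₂, x₄ }
  { x₂, x₄, x₅ }  = { x₅ } ∪ { x₂, x₄ }
  { x₃, x₄, x₅ }  = { x₃, x₄ } ∪ { x₅ }
Step 5: stable.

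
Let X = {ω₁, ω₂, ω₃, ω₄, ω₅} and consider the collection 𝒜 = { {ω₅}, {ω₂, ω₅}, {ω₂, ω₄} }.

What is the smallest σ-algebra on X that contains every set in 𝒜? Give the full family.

Seed the family with 𝒜 together with ∅ and X: { {}, {ω₅}, {ω₂, ω₄}, {ω₂, ω₅}, X }.
Step 1 adds 4:
  {ω₁, ω₃, ω₄}  = X∖{ω₂, ω₅}
  {ω₁, ω₃, ω₅}  = X∖{ω₂, ω₄}
  {ω₂, ω₄, ω₅}  = {ω₂, ω₅} ∪ {ω₂, ω₄}
  {ω₁, ω₂, ω₃, ω₄}  = X∖{ω₅}
  [9 total]
Step 2: +3 →
  {ω₁, ω₃}  = X∖{ω₂, ω₄, ω₅}
  {ω₁, ω₂, ω₃, ω₅}  = {ω₂, ω₅} ∪ {ω₁, ω₃, ω₅}
  {ω₁, ω₃, ω₄, ω₅}  = {ω₁, ω₃, ω₅} ∪ {ω₁, ω₃, ω₄}
  [12 total]
Step 3: 2 new —
  {ω₂}  = X∖{ω₁, ω₃, ω₄, ω₅}
  {ω₄}  = X∖{ω₁, ω₂, ω₃, ω₅}
  [14 total]
Step 4: 2 new —
  {ω₄, ω₅}  = {ω₄} ∪ {ω₅}
  {ω₁, ω₂, ω₃}  = {ω₁, ω₃} ∪ {ω₂}
  [16 total]
Step 5: closed — nothing new.

|σ(𝒜)| = 16.  σ(𝒜) = { {}, {ω₂}, {ω₄}, {ω₅}, {ω₁, ω₃}, {ω₂, ω₄}, {ω₂, ω₅}, {ω₄, ω₅}, {ω₁, ω₂, ω₃}, {ω₁, ω₃, ω₄}, {ω₁, ω₃, ω₅}, {ω₂, ω₄, ω₅}, {ω₁, ω₂, ω₃, ω₄}, {ω₁, ω₂, ω₃, ω₅}, {ω₁, ω₃, ω₄, ω₅}, X }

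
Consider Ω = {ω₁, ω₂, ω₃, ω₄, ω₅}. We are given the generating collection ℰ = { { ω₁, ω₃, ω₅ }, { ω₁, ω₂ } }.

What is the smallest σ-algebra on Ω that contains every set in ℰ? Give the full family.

Take S₀ = ℰ ∪ {∅, Ω} = { {  }, { ω₁, ω₂ }, { ω₁, ω₃, ω₅ }, Ω }.
Step 1: +3 →
  { ω₂, ω₄ }  = complement { ω₁, ω₃, ω₅ }
  { ω₃, ω₄, ω₅ }  = complement { ω₁, ω₂ }
  { ω₁, ω₂, ω₃, ω₅ }  = { ω₁, ω₃, ω₅ } ∪ { ω₁, ω₂ }
Step 2: +4 →
  { ω₄ }  = complement { ω₁, ω₂, ω₃, ω₅ }
  { ω₁, ω₂, ω₄ }  = { ω₁, ω₂ } ∪ { ω₂, ω₄ }
  { ω₁, ω₃, ω₄, ω₅ }  = { ω₃, ω₄, ω₅ } ∪ { ω₁, ω₃, ω₅ }
  { ω₂, ω₃, ω₄, ω₅ }  = { ω₃, ω₄, ω₅ } ∪ { ω₂, ω₄ }
Step 3. New:
  { ω₁ }  = complement { ω₂, ω₃, ω₄, ω₅ }
  { ω₂ }  = complement { ω₁, ω₃, ω₄, ω₅ }
  { ω₃, ω₅ }  = complement { ω₁, ω₂, ω₄ }
Step 4 adds 2:
  { ω₁, ω₄ }  = { ω₄ } ∪ { ω₁ }
  { ω₂, ω₃, ω₅ }  = { ω₃, ω₅ } ∪ { ω₂ }
Step 5: already closed under ᶜ and ∪.

Hence σ(ℰ) has 16 members: { {  }, { ω₁ }, { ω₂ }, { ω₄ }, { ω₁, ω₂ }, { ω₁, ω₄ }, { ω₂, ω₄ }, { ω₃, ω₅ }, { ω₁, ω₂, ω₄ }, { ω₁, ω₃, ω₅ }, { ω₂, ω₃, ω₅ }, { ω₃, ω₄, ω₅ }, { ω₁, ω₂, ω₃, ω₅ }, { ω₁, ω₃, ω₄, ω₅ }, { ω₂, ω₃, ω₄, ω₅ }, Ω }.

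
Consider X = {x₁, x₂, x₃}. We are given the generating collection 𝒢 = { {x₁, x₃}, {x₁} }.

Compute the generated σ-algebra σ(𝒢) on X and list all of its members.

Take S₀ = 𝒢 ∪ {∅, X} = { ∅, {x₁}, {x₁, x₃}, X }.
Pass 1 adds 2:
  {x₂}  = X∖{x₁, x₃}
  {x₂, x₃}  = X∖{x₁}
  [6 total]
Pass 2 (1 new):
  {x₁, x₂}  = {x₂} ∪ {x₁}
  [7 total]
Pass 3 (1 new):
  {x₃}  = X∖{x₁, x₂}
  [8 total]
Pass 4: closed — nothing new.

Hence σ(𝒢) has 8 members: { ∅, {x₁}, {x₂}, {x₃}, {x₁, x₂}, {x₁, x₃}, {x₂, x₃}, X }.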